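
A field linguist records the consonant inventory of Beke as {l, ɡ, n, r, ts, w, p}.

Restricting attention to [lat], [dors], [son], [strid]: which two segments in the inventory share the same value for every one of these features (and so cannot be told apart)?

n, r

On the given features, /n/ and /r/ have an identical profile: [−lateral], [−dorsal], [+sonorant], [−strident]. No other two segments in the inventory coincide on all 4 features. (They do differ in [nasal] and [continuant], which are not among the given features.)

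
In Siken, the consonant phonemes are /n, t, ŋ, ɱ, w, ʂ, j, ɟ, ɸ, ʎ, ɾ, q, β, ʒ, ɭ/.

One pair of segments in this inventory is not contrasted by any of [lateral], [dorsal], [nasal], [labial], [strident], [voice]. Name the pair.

j, ɟ

Both /j/ and /ɟ/ are [-lateral], [+dorsal], [-nasal], [-labial], [-strident], [+voice]. Since the list omits [sonorant] and [continuant] — which do distinguish the palatal glide from the voiced palatal stop — this pair collapses; all other pairs remain distinct.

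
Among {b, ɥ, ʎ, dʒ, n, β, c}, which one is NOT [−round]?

Every segment except /ɥ/ is [−round]. /ɥ/ (labial-palatal glide) is [+round], so it is the exception.

ɥ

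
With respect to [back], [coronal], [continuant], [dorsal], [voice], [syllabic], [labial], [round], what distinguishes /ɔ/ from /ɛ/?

[labial], [round], [back]

/ɔ/ (mid back rounded lax vowel) and /ɛ/ (mid front unrounded lax vowel) agree on [−coronal], [+continuant], [+dorsal], [+voice], [+syllabic]. They differ on [labial] (/ɔ/ [+], /ɛ/ [−]), [round] (/ɔ/ [+], /ɛ/ [−]), [back] (/ɔ/ [+], /ɛ/ [−]).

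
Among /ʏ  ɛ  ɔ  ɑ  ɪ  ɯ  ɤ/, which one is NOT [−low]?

ɑ

Every segment except /ɑ/ is [−low]. /ɑ/ (low back unrounded vowel) is [+low], so it is the exception.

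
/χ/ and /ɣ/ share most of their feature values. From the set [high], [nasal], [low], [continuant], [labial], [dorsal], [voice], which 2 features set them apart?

[voice], [high]

The two segments share [-nasal], [-low], [+continuant], [-labial], [+dorsal]. The only features from the list on which they differ: /χ/ is [-voice] while /ɣ/ is [+voice]; /χ/ is [-high] while /ɣ/ is [+high].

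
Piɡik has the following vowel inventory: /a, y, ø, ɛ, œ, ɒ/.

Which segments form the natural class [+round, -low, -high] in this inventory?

ø, œ

Checking each segment against [+round], [-low], [-high]: /ø/ (mid front rounded tense vowel), /œ/ (mid front rounded lax vowel) satisfy every feature; every other segment in the inventory fails at least one.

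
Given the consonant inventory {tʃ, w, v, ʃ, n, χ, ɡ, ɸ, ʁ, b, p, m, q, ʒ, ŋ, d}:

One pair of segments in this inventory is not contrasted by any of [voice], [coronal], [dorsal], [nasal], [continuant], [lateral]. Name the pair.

Both /ʁ/ and /w/ are [+voice], [−coronal], [+dorsal], [−nasal], [+continuant], [−lateral]. Since the list omits [labial], [round] and [high] — which do distinguish the voiced uvular fricative from the labial-velar glide — this pair collapses; all other pairs remain distinct.

ʁ, w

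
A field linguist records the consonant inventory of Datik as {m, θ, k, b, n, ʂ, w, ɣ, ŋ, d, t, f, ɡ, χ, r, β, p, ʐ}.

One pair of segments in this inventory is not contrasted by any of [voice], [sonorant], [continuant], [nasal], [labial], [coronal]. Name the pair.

θ, ʂ

/θ/ (voiceless dental fricative) and /ʂ/ (voiceless retroflex fricative) are both [−voice], [−sonorant], [+continuant], [−nasal], [−labial], [+coronal], so none of the listed features separates them. (They do differ in [strident], [anterior] and [distributed], which are not among the given features.) Every other pair in the inventory differs on at least one listed feature.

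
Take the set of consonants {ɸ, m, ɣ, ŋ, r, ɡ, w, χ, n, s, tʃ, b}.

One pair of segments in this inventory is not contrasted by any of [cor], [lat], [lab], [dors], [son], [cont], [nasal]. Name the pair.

χ, ɣ

On the given features, /χ/ and /ɣ/ have an identical profile: [-coronal], [-lateral], [-labial], [+dorsal], [-sonorant], [+continuant], [-nasal]. No other two segments in the inventory coincide on all 7 features. (They do differ in [voice] and [high], which are not among the given features.)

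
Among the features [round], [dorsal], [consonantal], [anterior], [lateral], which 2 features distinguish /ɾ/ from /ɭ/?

[lateral], [anterior]

/ɾ/ (alveolar tap) and /ɭ/ (retroflex lateral approximant) agree on [−round], [−dorsal], [+consonantal]. They differ on [lateral] (/ɾ/ [−], /ɭ/ [+]), [anterior] (/ɾ/ [+], /ɭ/ [−]).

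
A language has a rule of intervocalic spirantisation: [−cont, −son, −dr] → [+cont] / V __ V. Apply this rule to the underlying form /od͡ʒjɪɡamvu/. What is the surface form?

[od͡ʒjɪɣamvu]

Only /ɡ/ occurs between two vowels (/ɪ/ __ /a/) and matches the structural description. It is a voiced velar stop, so [−cont, −son, −dr] holds; changing it to [+continuant] with all other features held fixed yields /ɣ/ (voiced velar fricative). No other segment meets both the structural description and the environment, so the output is [od͡ʒjɪɣamvu].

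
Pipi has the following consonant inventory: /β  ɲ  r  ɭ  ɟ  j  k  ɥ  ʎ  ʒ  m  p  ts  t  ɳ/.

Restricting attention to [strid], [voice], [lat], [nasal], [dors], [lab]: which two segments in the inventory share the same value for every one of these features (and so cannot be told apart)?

Both /j/ and /ɟ/ are [-strident], [+voice], [-lateral], [-nasal], [+dorsal], [-labial]. Since the list omits [sonorant] and [continuant] — which do distinguish the palatal glide from the voiced palatal stop — this pair collapses; all other pairs remain distinct.

j, ɟ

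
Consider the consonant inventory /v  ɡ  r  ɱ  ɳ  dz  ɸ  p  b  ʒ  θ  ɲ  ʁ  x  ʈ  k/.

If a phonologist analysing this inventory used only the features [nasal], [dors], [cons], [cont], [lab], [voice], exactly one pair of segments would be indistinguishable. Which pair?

r, ʒ

On the given features, /r/ and /ʒ/ have an identical profile: [−nasal], [−dorsal], [+consonantal], [+continuant], [−labial], [+voice]. No other two segments in the inventory coincide on all 6 features. (They do differ in [sonorant], [strident] and [anterior], which are not among the given features.)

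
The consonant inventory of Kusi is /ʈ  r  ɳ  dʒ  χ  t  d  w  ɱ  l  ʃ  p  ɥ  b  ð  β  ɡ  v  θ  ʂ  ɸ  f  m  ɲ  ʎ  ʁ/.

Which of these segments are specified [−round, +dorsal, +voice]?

Eliminate segments failing any feature: /ʈ, r, ɳ, dʒ, t, d, ɱ, l, ʃ, p, b, ð, β, v, θ, ʂ, ɸ, f, m/ are [−dorsal]; /χ/ is [−voice]; /w, ɥ/ are [+round]. The remaining /ɡ, ɲ, ʎ, ʁ/ satisfy [−round], [+dorsal], [+voice].

ɡ, ɲ, ʎ, ʁ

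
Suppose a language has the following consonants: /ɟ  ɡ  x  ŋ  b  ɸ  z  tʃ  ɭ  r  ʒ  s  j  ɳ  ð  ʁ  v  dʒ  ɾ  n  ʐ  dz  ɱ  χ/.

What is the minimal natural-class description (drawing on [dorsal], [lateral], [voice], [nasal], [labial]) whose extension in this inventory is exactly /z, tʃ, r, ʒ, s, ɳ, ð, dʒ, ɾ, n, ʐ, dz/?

/z, tʃ, r, ʒ, s, ɳ, ð, dʒ, ɾ, n, ʐ, dz/ are all [−lateral], [−labial], [−dorsal], and no other segment in the inventory matches all three values. Dropping any one of them over-generates: [−labial, −dorsal] alone would also admit /ɭ/; [−lateral, −dorsal] alone would also admit /b, ɸ, v, ɱ/; [−lateral, −labial] alone would also admit /ɟ, ɡ, x, ŋ, …/. No other combination of two listed features picks out exactly this set either, so fewer than three features will not do.

[−lateral, −labial, −dorsal]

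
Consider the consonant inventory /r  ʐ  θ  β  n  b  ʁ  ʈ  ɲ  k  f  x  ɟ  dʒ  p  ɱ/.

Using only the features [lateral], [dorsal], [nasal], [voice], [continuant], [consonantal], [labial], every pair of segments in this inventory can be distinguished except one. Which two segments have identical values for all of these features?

/ʐ/ (voiced retroflex fricative) and /r/ (alveolar trill) are both [-lateral], [-dorsal], [-nasal], [+voice], [+continuant], [+consonantal], [-labial], so none of the listed features separates them. (They do differ in [sonorant], [strident] and [anterior], which are not among the given features.) Every other pair in the inventory differs on at least one listed feature.

ʐ, r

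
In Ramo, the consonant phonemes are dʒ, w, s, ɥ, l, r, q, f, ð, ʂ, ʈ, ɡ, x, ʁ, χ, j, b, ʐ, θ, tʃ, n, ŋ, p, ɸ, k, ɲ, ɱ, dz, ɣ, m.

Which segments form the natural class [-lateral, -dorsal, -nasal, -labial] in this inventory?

First, the [-lateral] segments are /dʒ, w, s, ɥ, r, q, f, ð, ʂ, ʈ, ɡ, x, ʁ, χ, j, b, ʐ, θ, tʃ, n, ŋ, p, ɸ, k, ɲ, ɱ, dz, ɣ, m/.
Among these, [-dorsal] gives /dʒ, s, r, f, ð, ʂ, ʈ, b, ʐ, θ, tʃ, n, p, ɸ, ɱ, dz, m/.
Then [-nasal] gives /dʒ, s, r, f, ð, ʂ, ʈ, b, ʐ, θ, tʃ, p, ɸ, dz/.
Of those, [-labial] leaves /dʒ, s, r, ð, ʂ, ʈ, ʐ, θ, tʃ, dz/.

dʒ, s, r, ð, ʂ, ʈ, ʐ, θ, tʃ, dz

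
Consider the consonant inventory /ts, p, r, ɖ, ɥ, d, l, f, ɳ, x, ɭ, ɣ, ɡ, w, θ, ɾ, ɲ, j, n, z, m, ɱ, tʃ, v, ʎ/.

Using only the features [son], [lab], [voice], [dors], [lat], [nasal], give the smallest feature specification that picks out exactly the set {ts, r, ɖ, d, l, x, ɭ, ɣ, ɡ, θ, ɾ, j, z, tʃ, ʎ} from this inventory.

[-nasal, -lab]

The class [-nasal], [-labial] has exactly /ts, r, ɖ, d, l, x, ɭ, ɣ, ɡ, θ, ɾ, j, z, tʃ, ʎ/ as its extension in this inventory. No smaller conjunction from the listed features achieves this: [-labial] alone would also admit /ɳ, ɲ, n/; [-nasal] alone would also admit /p, ɥ, f, w, …/; and checking the remaining single features turns up none with this extension.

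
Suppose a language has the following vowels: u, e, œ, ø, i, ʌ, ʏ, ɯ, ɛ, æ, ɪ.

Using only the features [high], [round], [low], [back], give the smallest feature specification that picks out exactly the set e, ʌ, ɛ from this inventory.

The class [-high], [-low], [-round] has exactly /e, ʌ, ɛ/ as its extension in this inventory. No smaller conjunction from the listed features achieves this: [-low, -round] alone would also admit /i, ɯ, ɪ/; [-high, -round] alone would also admit /æ/; [-high, -low] alone would also admit /œ, ø/; and checking the remaining two-feature bundles turns up none with this extension.

[-high, -low, -round]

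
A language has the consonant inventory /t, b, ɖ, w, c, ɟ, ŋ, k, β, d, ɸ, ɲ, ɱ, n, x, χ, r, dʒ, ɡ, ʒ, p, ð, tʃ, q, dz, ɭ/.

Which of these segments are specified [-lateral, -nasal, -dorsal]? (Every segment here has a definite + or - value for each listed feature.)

t, b, ɖ, β, d, ɸ, r, dʒ, ʒ, p, ð, tʃ, dz

Checking each segment against [-lateral], [-nasal], [-dorsal]: /t/ (voiceless alveolar stop), /b/ (voiced bilabial stop), /ɖ/ (voiced retroflex stop), /β/ (voiced bilabial fricative), /d/ (voiced alveolar stop), /ɸ/ (voiceless bilabial fricative), among others, satisfy every feature; every other segment in the inventory fails at least one.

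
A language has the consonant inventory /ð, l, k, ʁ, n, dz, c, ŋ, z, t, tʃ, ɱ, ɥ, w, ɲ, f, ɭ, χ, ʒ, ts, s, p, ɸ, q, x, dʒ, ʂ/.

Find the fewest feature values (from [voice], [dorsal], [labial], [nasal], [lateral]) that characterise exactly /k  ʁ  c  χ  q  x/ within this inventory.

[−nasal, −labial, +dorsal]

The class [−nasal], [−labial], [+dorsal] has exactly /k, ʁ, c, χ, q, x/ as its extension in this inventory. No smaller conjunction from the listed features achieves this: [−labial, +dorsal] alone would also admit /ŋ, ɲ/; [−nasal, +dorsal] alone would also admit /ɥ, w/; [−nasal, −labial] alone would also admit /ð, l, dz, z, …/; and checking the remaining two-feature bundles turns up none with this extension.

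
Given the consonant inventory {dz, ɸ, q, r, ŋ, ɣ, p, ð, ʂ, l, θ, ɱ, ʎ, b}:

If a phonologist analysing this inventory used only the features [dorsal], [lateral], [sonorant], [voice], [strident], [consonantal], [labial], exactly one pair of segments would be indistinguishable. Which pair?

ɸ, p

/ɸ/ (voiceless bilabial fricative) and /p/ (voiceless bilabial stop) are both [-dorsal], [-lateral], [-sonorant], [-voice], [-strident], [+consonantal], [+labial], so none of the listed features separates them. (They do differ in [continuant], which is not among the given features.) Every other pair in the inventory differs on at least one listed feature.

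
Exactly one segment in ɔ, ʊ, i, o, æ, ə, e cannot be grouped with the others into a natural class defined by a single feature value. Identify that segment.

æ

/o, ʊ, ə, i, ɔ, e/ are all [−low], but /æ/ (low front unrounded vowel) is [+low]. No other single segment can be removed to leave a set sharing one feature value that the removed segment lacks, so /æ/ is the odd one out.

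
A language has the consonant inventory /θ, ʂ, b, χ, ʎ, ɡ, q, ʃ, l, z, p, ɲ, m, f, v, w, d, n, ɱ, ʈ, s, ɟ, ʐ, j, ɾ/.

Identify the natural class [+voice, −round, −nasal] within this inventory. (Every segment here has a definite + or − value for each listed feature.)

b, ʎ, ɡ, l, z, v, d, ɟ, ʐ, j, ɾ

Eliminate segments failing any feature: /θ, ʂ, χ, q, ʃ, p, f, ʈ, s/ are [−voice]; /ɲ, m, n, ɱ/ are [+nasal]; /w/ is [+round]. The remaining /b, ʎ, ɡ, l, z, v, d, ɟ, ʐ, j, ɾ/ satisfy [+voice], [−round], [−nasal].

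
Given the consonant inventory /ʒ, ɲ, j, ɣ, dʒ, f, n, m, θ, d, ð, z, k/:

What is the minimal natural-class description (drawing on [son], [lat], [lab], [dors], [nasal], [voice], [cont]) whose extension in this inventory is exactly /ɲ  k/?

[−cont, +dors]

Every target segment is [−continuant], [+dorsal]; each remaining inventory member fails at least one of these. Each conjunct is needed — [+dorsal] alone would also admit /j, ɣ/; [−continuant] alone would also admit /dʒ, n, m, d/ — and no other single listed feature has exactly this extension, so two is the minimum.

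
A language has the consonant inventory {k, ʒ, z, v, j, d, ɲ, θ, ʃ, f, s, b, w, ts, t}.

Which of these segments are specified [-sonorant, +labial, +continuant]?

v, f

First, the [-sonorant] segments are /k, ʒ, z, v, d, θ, ʃ, f, s, b, ts, t/.
Within that set, [+labial] gives /v, f, b/.
Of those, [+continuant] leaves /v, f/.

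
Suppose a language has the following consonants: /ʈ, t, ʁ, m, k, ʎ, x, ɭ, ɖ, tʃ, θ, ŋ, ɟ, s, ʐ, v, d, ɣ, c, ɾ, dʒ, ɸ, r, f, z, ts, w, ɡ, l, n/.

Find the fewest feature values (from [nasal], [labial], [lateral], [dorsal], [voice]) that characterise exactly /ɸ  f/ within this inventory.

[−voice, +labial]

/ɸ, f/ are all [−voice], [+labial], and no other segment in the inventory matches both values. Dropping any one of them over-generates: [+labial] alone would also admit /m, v, w/; [−voice] alone would also admit /ʈ, t, k, x, …/. No other single listed feature picks out exactly this set either, so fewer than two features will not do.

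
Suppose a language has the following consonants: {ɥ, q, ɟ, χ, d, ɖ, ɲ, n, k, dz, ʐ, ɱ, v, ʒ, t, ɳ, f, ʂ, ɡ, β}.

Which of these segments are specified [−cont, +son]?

ɲ, n, ɱ, ɳ

Eliminate segments failing any feature: /ɥ, χ, ʐ, v, ʒ, f, ʂ, β/ are [+continuant]; /q, ɟ, d, ɖ, k, dz, t, ɡ/ are [−sonorant]. The remaining /ɲ, n, ɱ, ɳ/ satisfy [−continuant], [+sonorant].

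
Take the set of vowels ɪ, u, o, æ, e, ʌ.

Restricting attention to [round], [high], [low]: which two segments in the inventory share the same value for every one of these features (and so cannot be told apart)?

On the given features, /ʌ/ and /e/ have an identical profile: [−round], [−high], [−low]. No other two segments in the inventory coincide on all 3 features. (They do differ in [back] and [tense], which are not among the given features.)

ʌ, e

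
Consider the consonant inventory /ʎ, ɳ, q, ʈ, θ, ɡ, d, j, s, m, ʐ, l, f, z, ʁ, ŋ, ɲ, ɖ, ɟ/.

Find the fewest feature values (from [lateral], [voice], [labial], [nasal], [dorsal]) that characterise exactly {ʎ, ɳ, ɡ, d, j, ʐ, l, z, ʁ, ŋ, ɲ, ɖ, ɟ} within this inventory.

/ʎ, ɳ, ɡ, d, j, ʐ, l, z, ʁ, ŋ, ɲ, ɖ, ɟ/ are all [+voice], [-labial], and no other segment in the inventory matches both values. Dropping any one of them over-generates: [-labial] alone would also admit /q, ʈ, θ, s/; [+voice] alone would also admit /m/. No other single listed feature picks out exactly this set either, so fewer than two features will not do.

[+voice, -labial]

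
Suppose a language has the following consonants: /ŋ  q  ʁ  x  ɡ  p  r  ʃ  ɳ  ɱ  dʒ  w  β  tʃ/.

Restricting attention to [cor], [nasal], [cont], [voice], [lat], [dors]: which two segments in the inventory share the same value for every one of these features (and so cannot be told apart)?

/w/ (labial-velar glide) and /ʁ/ (voiced uvular fricative) are both [-coronal], [-nasal], [+continuant], [+voice], [-lateral], [+dorsal], so none of the listed features separates them. (They do differ in [labial], [round] and [high], which are not among the given features.) Every other pair in the inventory differs on at least one listed feature.

w, ʁ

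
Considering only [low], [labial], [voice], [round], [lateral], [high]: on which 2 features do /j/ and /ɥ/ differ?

[labial], [round]

/j/ is the palatal glide and /ɥ/ is the labial-palatal glide. Both are [−low], [+voice], [−lateral], [+high]. /j/ is [−labial] while /ɥ/ is [+labial]; /j/ is [−round] while /ɥ/ is [+round], so the distinguishing features are [labial], [round].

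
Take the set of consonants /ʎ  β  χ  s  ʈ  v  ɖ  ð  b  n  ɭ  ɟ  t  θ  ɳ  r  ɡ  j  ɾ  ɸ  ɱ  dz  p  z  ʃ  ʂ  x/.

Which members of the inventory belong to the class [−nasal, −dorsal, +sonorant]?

ɭ, r, ɾ

The [−nasal] segments are /ʎ, β, χ, s, ʈ, v, ɖ, ð, b, ɭ, ɟ, t, θ, r, ɡ, j, ɾ, ɸ, dz, p, z, ʃ, ʂ, x/.
Then [−dorsal] gives /β, s, ʈ, v, ɖ, ð, b, ɭ, t, θ, r, ɾ, ɸ, dz, p, z, ʃ, ʂ/.
Of those, [+sonorant] leaves /ɭ, r, ɾ/.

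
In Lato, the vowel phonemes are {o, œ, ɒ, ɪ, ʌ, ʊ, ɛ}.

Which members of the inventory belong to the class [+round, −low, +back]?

o, ʊ

First, the [+round] segments are /o, œ, ɒ, ʊ/.
Then [−low] gives /o, œ, ʊ/.
Within that set, [+back] leaves /o, ʊ/.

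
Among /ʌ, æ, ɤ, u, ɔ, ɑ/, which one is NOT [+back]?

/æ/ is the low front unrounded vowel, which is [−back]; the rest — /ʌ, ɑ, u, ɤ, ɔ/ — are [+back].

æ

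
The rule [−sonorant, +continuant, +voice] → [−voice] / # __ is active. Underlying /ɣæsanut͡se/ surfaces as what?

[xæsanut͡se]

The only segment in the rule's environment that also matches [−sonorant, +continuant, +voice] is /ɣ/. Applying [−voice] turns the voiced velar fricative into /x/ (voiceless velar fricative), giving [xæsanut͡se].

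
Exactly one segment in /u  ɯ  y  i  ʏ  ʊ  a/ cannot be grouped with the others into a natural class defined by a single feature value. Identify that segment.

/ʊ, ʏ, y, ɯ, i, u/ are all [+high], but /a/ (low unrounded vowel) is [-high]. No other single segment can be removed to leave a set sharing one feature value that the removed segment lacks, so /a/ is the odd one out.

a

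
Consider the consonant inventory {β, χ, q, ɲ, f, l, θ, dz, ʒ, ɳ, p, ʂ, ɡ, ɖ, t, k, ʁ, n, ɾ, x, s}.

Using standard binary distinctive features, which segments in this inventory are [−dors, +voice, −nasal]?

β, l, dz, ʒ, ɖ, ɾ

Checking each segment against [−dorsal], [+voice], [−nasal]: /β/ (voiced bilabial fricative), /l/ (alveolar lateral approximant), /dz/ (voiced alveolar affricate), /ʒ/ (voiced postalveolar fricative), /ɖ/ (voiced retroflex stop), /ɾ/ (alveolar tap) satisfy every feature; every other segment in the inventory fails at least one.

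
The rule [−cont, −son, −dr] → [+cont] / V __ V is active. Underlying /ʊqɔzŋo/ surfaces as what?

[ʊχɔzŋo]

The only segment in the rule's environment that also matches [−cont, −son, −dr] is /q/. Applying [+continuant] turns the voiceless uvular stop into /χ/ (voiceless uvular fricative), giving [ʊχɔzŋo].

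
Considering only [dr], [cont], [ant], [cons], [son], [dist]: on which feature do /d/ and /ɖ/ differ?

[anterior]

/d/ (voiced alveolar stop) and /ɖ/ (voiced retroflex stop) agree on [−delayed release], [−continuant], [+consonantal], [−sonorant], [−distributed]. They differ on [anterior] (/d/ [+], /ɖ/ [−]).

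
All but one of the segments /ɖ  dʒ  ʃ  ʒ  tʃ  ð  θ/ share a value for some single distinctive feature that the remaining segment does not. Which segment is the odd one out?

/ʒ, ð, θ, ʃ, dʒ, tʃ/ are all [+distributed], but /ɖ/ (voiced retroflex stop) is [−distributed]. No other single segment can be removed to leave a set sharing one feature value that the removed segment lacks, so /ɖ/ is the odd one out.

ɖ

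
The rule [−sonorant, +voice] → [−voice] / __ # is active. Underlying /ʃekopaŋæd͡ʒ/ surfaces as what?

/d͡ʒ/ satisfies [−sonorant, +voice] and sits in __ #. The [−voice] counterpart of the voiced postalveolar affricate is /t͡ʃ/. Other segments in /ʃekopaŋæd͡ʒ/ either fail the structural description or are not in the environment, so the surface form is [ʃekopaŋæt͡ʃ].

[ʃekopaŋæt͡ʃ]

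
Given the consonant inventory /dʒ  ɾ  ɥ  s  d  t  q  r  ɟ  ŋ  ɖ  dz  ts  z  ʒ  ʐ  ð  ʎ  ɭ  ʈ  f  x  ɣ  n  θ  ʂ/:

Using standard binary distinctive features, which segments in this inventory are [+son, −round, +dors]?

ŋ, ʎ

Eliminate segments failing any feature: /dʒ, s, d, t, q, ɟ, ɖ, dz, ts, z, ʒ, ʐ, ð, ʈ, f, x, ɣ, θ, ʂ/ are [−sonorant]; /ɾ, r, ɭ, n/ are [−dorsal]; /ɥ/ is [+round]. The remaining /ŋ, ʎ/ satisfy [+sonorant], [−round], [+dorsal].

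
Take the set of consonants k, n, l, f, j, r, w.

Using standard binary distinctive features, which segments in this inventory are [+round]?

The feature [round] marks segments produced with lip rounding. In this inventory /w/ has that property, so it is [+round]; /k, n, l, f, j, r/ are [-round].

w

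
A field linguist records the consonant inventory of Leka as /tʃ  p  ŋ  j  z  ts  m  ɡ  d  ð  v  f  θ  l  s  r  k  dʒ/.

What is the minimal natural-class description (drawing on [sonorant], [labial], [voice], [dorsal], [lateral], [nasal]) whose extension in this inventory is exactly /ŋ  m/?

[+nasal]

/ŋ, m/ are exactly the [+nasal] segments in the inventory, so a single feature suffices.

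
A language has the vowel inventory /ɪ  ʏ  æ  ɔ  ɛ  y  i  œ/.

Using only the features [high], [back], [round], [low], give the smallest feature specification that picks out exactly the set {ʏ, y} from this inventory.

[+high, +round]

/ʏ, y/ are all [+high], [+round], and no other segment in the inventory matches both values. Dropping any one of them over-generates: [+round] alone would also admit /ɔ, œ/; [+high] alone would also admit /ɪ, i/. No other single listed feature picks out exactly this set either, so fewer than two features will not do.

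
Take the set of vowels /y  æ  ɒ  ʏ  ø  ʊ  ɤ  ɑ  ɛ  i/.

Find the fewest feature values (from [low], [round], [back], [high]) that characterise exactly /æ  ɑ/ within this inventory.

[+low, -round]

/æ, ɑ/ are all [+low], [-round], and no other segment in the inventory matches both values. Dropping any one of them over-generates: [-round] alone would also admit /ɤ, ɛ, i/; [+low] alone would also admit /ɒ/. No other single listed feature picks out exactly this set either, so fewer than two features will not do.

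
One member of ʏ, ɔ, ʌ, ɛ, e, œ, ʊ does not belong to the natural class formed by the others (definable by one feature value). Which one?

The remaining segments after removing /e/ share [−tense]; /e/ (mid front unrounded tense vowel) is [+tense]. For every other candidate removal, the leftover set fails to share any single feature value that the removed segment lacks.

e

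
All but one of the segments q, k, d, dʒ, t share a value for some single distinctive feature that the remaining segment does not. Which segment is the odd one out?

/d, q, k, t/ are all [−delayed release], but /dʒ/ (voiced postalveolar affricate) is [+delayed release]. No other single segment can be removed to leave a set sharing one feature value that the removed segment lacks, so /dʒ/ is the odd one out.

dʒ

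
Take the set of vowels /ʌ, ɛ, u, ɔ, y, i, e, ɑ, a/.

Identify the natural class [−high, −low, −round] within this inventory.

Eliminate segments failing any feature: /u, y, i/ are [+high]; /ɔ/ is [+round]; /ɑ, a/ are [+low]. The remaining /ʌ, ɛ, e/ satisfy [−high], [−low], [−round].

ʌ, ɛ, e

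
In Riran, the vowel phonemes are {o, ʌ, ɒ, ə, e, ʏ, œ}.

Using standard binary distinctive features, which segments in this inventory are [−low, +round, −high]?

o, œ

Checking each segment against [−low], [+round], [−high]: /o/ (mid back rounded tense vowel), /œ/ (mid front rounded lax vowel) satisfy every feature; every other segment in the inventory fails at least one.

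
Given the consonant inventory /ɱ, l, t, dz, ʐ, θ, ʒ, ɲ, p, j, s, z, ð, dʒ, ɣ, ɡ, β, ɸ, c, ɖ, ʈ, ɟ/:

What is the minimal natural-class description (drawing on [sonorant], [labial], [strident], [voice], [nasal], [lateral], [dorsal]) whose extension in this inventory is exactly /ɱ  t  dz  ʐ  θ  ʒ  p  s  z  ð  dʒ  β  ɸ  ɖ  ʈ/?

[−lateral, −dorsal]

The class [−lateral], [−dorsal] has exactly /ɱ, t, dz, ʐ, θ, ʒ, p, s, z, ð, dʒ, β, ɸ, ɖ, ʈ/ as its extension in this inventory. No smaller conjunction from the listed features achieves this: [−dorsal] alone would also admit /l/; [−lateral] alone would also admit /ɲ, j, ɣ, ɡ, …/; and checking the remaining single features turns up none with this extension.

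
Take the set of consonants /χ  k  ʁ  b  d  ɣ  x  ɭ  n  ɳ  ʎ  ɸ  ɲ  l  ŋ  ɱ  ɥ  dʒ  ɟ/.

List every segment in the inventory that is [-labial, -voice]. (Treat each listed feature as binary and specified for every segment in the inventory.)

The [-labial] segments are /χ, k, ʁ, d, ɣ, x, ɭ, n, ɳ, ʎ, ɲ, l, ŋ, dʒ, ɟ/.
Of those, [-voice] leaves /χ, k, x/.

χ, k, x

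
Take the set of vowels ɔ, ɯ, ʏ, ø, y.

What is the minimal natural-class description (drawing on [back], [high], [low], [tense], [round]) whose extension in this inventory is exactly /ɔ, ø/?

The target set is precisely the extension of [−high] in this inventory.

[−high]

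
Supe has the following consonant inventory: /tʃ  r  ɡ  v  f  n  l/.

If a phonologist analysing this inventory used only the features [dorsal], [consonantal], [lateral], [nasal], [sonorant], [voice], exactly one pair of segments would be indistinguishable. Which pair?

tʃ, f

On the given features, /tʃ/ and /f/ have an identical profile: [-dorsal], [+consonantal], [-lateral], [-nasal], [-sonorant], [-voice]. No other two segments in the inventory coincide on all 6 features. (They do differ in [continuant], [labial] and [coronal], which are not among the given features.)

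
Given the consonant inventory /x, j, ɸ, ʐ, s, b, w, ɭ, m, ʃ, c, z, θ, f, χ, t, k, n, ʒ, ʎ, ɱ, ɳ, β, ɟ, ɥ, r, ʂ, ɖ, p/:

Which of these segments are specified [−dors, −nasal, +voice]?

Checking each segment against [−dorsal], [−nasal], [+voice]: /ʐ/ (voiced retroflex fricative), /b/ (voiced bilabial stop), /ɭ/ (retroflex lateral approximant), /z/ (voiced alveolar fricative), /ʒ/ (voiced postalveolar fricative), /β/ (voiced bilabial fricative), among others, satisfy every feature; every other segment in the inventory fails at least one.

ʐ, b, ɭ, z, ʒ, β, r, ɖ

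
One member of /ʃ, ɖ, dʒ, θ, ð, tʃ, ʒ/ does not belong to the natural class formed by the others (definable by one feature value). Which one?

ɖ

/θ, dʒ, ʒ, tʃ, ð, ʃ/ are all [+distributed], but /ɖ/ (voiced retroflex stop) is [−distributed]. No other single segment can be removed to leave a set sharing one feature value that the removed segment lacks, so /ɖ/ is the odd one out.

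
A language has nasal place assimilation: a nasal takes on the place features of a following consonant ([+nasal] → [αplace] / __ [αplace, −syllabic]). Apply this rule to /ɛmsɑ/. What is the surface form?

The only nasal preceding a consonant is /m/ before /s/. /s/ is [+coronal], so /m/ → /n/, giving [ɛnsɑ].

[ɛnsɑ]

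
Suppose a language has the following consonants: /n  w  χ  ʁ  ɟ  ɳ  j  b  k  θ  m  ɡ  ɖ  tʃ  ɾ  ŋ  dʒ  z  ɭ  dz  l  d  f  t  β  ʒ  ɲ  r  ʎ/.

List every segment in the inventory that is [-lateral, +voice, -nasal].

First, the [-lateral] segments are /n, w, χ, ʁ, ɟ, ɳ, j, b, k, θ, m, ɡ, ɖ, tʃ, ɾ, ŋ, dʒ, z, dz, d, f, t, β, ʒ, ɲ, r/.
Intersecting with [+voice] gives /n, w, ʁ, ɟ, ɳ, j, b, m, ɡ, ɖ, ɾ, ŋ, dʒ, z, dz, d, β, ʒ, ɲ, r/.
Among these, [-nasal] leaves /w, ʁ, ɟ, j, b, ɡ, ɖ, ɾ, dʒ, z, dz, d, β, ʒ, r/.

w, ʁ, ɟ, j, b, ɡ, ɖ, ɾ, dʒ, z, dz, d, β, ʒ, r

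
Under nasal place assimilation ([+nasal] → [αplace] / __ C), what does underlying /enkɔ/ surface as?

/n/ sits before the [+dorsal] consonant /k/, so it takes on [+dorsal] and surfaces as /ŋ/. The rest of the form is unaffected: [eŋkɔ].

[eŋkɔ]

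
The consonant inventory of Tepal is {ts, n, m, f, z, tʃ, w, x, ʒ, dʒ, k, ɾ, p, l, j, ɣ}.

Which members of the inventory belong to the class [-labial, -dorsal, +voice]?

The [-labial] segments are /ts, n, z, tʃ, x, ʒ, dʒ, k, ɾ, l, j, ɣ/.
Within that set, [-dorsal] gives /ts, n, z, tʃ, ʒ, dʒ, ɾ, l/.
Of those, [+voice] leaves /n, z, ʒ, dʒ, ɾ, l/.

n, z, ʒ, dʒ, ɾ, l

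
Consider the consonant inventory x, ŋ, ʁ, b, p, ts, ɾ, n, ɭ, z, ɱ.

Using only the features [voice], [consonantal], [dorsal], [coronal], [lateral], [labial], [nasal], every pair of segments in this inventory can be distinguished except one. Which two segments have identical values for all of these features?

Both /ɾ/ and /z/ are [+voice], [+consonantal], [−dorsal], [+coronal], [−lateral], [−labial], [−nasal]. Since the list omits [sonorant] and [strident] — which do distinguish the alveolar tap from the voiced alveolar fricative — this pair collapses; all other pairs remain distinct.

ɾ, z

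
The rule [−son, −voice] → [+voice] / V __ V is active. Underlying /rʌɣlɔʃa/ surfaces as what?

[rʌɣlɔʒa]

The only segment in the rule's environment that also matches [−son, −voice] is /ʃ/. Applying [+voice] turns the voiceless postalveolar fricative into /ʒ/ (voiced postalveolar fricative), giving [rʌɣlɔʒa].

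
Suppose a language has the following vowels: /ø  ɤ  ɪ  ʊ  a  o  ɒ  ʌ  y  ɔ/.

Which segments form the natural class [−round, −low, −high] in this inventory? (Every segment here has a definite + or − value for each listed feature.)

ɤ, ʌ

Eliminate segments failing any feature: /ø, ʊ, o, ɒ, y, ɔ/ are [+round]; /ɪ/ is [+high]; /a/ is [+low]. The remaining /ɤ, ʌ/ satisfy [−round], [−low], [−high].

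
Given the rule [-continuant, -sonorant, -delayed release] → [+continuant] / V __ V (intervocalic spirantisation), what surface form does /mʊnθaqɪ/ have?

[mʊnθaχɪ]

The only segment in the rule's environment that also matches [-continuant, -sonorant, -delayed release] is /q/. Applying [+continuant] turns the voiceless uvular stop into /χ/ (voiceless uvular fricative), giving [mʊnθaχɪ].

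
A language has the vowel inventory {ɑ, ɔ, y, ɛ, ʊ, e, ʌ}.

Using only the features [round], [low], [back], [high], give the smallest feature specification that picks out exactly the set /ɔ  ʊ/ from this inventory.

The class [+back], [+round] has exactly /ɔ, ʊ/ as its extension in this inventory. No smaller conjunction from the listed features achieves this: [+round] alone would also admit /y/; [+back] alone would also admit /ɑ, ʌ/; and checking the remaining single features turns up none with this extension.

[+back, +round]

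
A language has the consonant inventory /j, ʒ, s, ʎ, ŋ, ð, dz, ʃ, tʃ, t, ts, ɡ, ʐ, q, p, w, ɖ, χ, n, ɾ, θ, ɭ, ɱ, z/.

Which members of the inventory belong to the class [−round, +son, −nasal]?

j, ʎ, ɾ, ɭ

Eliminate segments failing any feature: /ʒ, s, ð, dz, ʃ, tʃ, t, ts, ɡ, ʐ, q, p, ɖ, χ, θ, z/ are [−sonorant]; /ŋ, n, ɱ/ are [+nasal]; /w/ is [+round]. The remaining /j, ʎ, ɾ, ɭ/ satisfy [−round], [+sonorant], [−nasal].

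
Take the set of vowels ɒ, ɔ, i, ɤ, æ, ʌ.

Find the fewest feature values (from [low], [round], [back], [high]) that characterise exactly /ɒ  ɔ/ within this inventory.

[+round]

The target set is precisely the extension of [+round] in this inventory.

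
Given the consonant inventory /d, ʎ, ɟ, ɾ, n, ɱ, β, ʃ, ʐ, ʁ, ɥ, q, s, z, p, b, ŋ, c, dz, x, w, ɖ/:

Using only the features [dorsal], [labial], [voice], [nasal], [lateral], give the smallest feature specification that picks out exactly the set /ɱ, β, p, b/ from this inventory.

[+labial, −dorsal]

Every target segment is [+labial], [−dorsal]; each remaining inventory member fails at least one of these. Each conjunct is needed — [−dorsal] alone would also admit /d, ɾ, n, ʃ, …/; [+labial] alone would also admit /ɥ, w/ — and no other single listed feature has exactly this extension, so two is the minimum.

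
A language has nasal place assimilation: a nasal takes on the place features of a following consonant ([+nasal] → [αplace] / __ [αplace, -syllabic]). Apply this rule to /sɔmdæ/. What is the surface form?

[sɔndæ]

In /sɔmdæ/, the nasal /m/ precedes /d/, which is [+coronal]. The nasal assimilates in place, becoming the [+coronal] nasal /n/. The surface form is [sɔndæ].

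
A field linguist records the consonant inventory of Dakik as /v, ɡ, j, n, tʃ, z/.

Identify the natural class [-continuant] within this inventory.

The [-continuant] segments here are /ɡ, n, tʃ/; the remaining /v, j, z/ are [+continuant].

ɡ, n, tʃ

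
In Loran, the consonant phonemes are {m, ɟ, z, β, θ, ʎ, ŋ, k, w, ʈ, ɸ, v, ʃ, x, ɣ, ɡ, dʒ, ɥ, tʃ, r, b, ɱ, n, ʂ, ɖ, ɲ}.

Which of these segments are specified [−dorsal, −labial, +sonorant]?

r, n

The [−dorsal] segments are /m, z, β, θ, ʈ, ɸ, v, ʃ, dʒ, tʃ, r, b, ɱ, n, ʂ, ɖ/.
Of those, [−labial] gives /z, θ, ʈ, ʃ, dʒ, tʃ, r, n, ʂ, ɖ/.
Intersecting with [+sonorant] leaves /r, n/.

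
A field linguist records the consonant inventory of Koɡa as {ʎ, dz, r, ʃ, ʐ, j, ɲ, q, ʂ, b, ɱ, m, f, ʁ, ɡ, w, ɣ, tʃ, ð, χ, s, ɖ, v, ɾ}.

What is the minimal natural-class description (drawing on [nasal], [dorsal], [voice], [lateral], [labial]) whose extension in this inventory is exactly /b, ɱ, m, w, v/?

[+voice, +labial]

Every target segment is [+voice], [+labial]; each remaining inventory member fails at least one of these. Each conjunct is needed — [+labial] alone would also admit /f/; [+voice] alone would also admit /ʎ, dz, r, ʐ, …/ — and no other single listed feature has exactly this extension, so two is the minimum.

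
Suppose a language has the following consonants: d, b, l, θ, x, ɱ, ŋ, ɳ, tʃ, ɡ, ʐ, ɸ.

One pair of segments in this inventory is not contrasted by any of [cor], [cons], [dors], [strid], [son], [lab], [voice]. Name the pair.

l, ɳ

/l/ (alveolar lateral approximant) and /ɳ/ (retroflex nasal) are both [+coronal], [+consonantal], [−dorsal], [−strident], [+sonorant], [−labial], [+voice], so none of the listed features separates them. (They do differ in [nasal], [lateral] and [anterior], which are not among the given features.) Every other pair in the inventory differs on at least one listed feature.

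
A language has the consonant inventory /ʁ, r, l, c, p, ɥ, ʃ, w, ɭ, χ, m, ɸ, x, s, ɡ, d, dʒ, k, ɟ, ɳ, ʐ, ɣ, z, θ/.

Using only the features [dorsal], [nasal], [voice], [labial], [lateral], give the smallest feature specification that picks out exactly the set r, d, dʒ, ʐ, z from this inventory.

Every target segment is [+voice], [−nasal], [−lateral], [−dorsal]; each remaining inventory member fails at least one of these. Each conjunct is needed — [−nasal, −lateral, −dorsal] alone would also admit /p, ʃ, ɸ, s, …/; [+voice, −lateral, −dorsal] alone would also admit /m, ɳ/; [+voice, −nasal, −dorsal] alone would also admit /l, ɭ/; [+voice, −nasal, −lateral] alone would also admit /ʁ, ɥ, w, ɡ, …/ — and no other combination of three listed features has exactly this extension, so four is the minimum.

[+voice, −nasal, −lateral, −dorsal]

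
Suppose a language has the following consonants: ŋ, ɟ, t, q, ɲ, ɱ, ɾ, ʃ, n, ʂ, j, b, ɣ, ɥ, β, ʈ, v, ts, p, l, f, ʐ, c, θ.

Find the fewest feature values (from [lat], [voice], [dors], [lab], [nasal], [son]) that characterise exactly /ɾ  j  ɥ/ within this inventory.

Every target segment is [+sonorant], [−nasal], [−lateral]; each remaining inventory member fails at least one of these. Each conjunct is needed — [−nasal, −lateral] alone would also admit /ɟ, t, q, ʃ, …/; [+sonorant, −lateral] alone would also admit /ŋ, ɲ, ɱ, n/; [+sonorant, −nasal] alone would also admit /l/ — and no other combination of two listed features has exactly this extension, so three is the minimum.

[+son, −nasal, −lat]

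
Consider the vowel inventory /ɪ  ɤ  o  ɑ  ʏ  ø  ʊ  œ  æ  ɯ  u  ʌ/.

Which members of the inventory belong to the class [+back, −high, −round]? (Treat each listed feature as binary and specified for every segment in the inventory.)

Eliminate segments failing any feature: /ɪ, ʏ, ø, œ, æ/ are [−back]; /o/ is [+round]; /ʊ, ɯ, u/ are [+high]. The remaining /ɤ, ɑ, ʌ/ satisfy [+back], [−high], [−round].

ɤ, ɑ, ʌ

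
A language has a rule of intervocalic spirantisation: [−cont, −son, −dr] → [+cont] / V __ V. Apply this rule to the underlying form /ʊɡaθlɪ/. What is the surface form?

[ʊɣaθlɪ]

Only /ɡ/ occurs between two vowels (/ʊ/ __ /a/) and matches the structural description. It is a voiced velar stop, so [−cont, −son, −dr] holds; changing it to [+continuant] with all other features held fixed yields /ɣ/ (voiced velar fricative). No other segment meets both the structural description and the environment, so the output is [ʊɣaθlɪ].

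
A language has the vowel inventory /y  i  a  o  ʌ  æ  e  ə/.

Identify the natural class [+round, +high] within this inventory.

y

Eliminate segments failing any feature: /i, a, ʌ, æ, e, ə/ are [−round]; /o/ is [−high]. The remaining /y/ satisfy [+round], [+high].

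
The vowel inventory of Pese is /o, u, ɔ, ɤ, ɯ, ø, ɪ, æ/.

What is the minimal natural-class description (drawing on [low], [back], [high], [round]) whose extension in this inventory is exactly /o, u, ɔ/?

/o, u, ɔ/ are all [+back], [+round], and no other segment in the inventory matches both values. Dropping any one of them over-generates: [+round] alone would also admit /ø/; [+back] alone would also admit /ɤ, ɯ/. No other single listed feature picks out exactly this set either, so fewer than two features will not do.

[+back, +round]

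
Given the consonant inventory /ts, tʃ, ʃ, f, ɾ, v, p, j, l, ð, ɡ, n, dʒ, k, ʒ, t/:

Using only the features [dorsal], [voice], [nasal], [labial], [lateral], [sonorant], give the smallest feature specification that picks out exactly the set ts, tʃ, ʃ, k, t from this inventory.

[−voice, −labial]

Every target segment is [−voice], [−labial]; each remaining inventory member fails at least one of these. Each conjunct is needed — [−labial] alone would also admit /ɾ, j, l, ð, …/; [−voice] alone would also admit /f, p/ — and no other single listed feature has exactly this extension, so two is the minimum.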